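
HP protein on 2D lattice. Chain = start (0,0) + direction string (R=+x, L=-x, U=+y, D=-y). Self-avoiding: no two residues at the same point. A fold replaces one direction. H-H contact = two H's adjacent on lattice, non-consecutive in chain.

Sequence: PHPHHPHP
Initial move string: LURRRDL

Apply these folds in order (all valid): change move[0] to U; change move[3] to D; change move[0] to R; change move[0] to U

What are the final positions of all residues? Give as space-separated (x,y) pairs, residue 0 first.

Initial moves: LURRRDL
Fold: move[0]->U => UURRRDL (positions: [(0, 0), (0, 1), (0, 2), (1, 2), (2, 2), (3, 2), (3, 1), (2, 1)])
Fold: move[3]->D => UURDRDL (positions: [(0, 0), (0, 1), (0, 2), (1, 2), (1, 1), (2, 1), (2, 0), (1, 0)])
Fold: move[0]->R => RURDRDL (positions: [(0, 0), (1, 0), (1, 1), (2, 1), (2, 0), (3, 0), (3, -1), (2, -1)])
Fold: move[0]->U => UURDRDL (positions: [(0, 0), (0, 1), (0, 2), (1, 2), (1, 1), (2, 1), (2, 0), (1, 0)])

Answer: (0,0) (0,1) (0,2) (1,2) (1,1) (2,1) (2,0) (1,0)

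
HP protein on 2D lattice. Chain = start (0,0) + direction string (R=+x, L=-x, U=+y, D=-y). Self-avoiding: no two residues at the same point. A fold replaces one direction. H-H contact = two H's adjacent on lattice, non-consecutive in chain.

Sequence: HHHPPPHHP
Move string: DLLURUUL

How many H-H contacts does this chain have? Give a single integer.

Answer: 0

Derivation:
Positions: [(0, 0), (0, -1), (-1, -1), (-2, -1), (-2, 0), (-1, 0), (-1, 1), (-1, 2), (-2, 2)]
No H-H contacts found.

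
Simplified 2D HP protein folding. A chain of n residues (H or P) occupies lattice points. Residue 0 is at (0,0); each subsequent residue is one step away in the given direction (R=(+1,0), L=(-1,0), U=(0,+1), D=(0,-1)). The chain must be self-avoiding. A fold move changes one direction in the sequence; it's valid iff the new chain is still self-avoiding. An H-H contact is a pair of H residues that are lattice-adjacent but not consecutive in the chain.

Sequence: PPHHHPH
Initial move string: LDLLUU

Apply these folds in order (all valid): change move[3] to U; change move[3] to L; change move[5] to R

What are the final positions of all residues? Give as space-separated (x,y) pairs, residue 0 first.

Initial moves: LDLLUU
Fold: move[3]->U => LDLUUU (positions: [(0, 0), (-1, 0), (-1, -1), (-2, -1), (-2, 0), (-2, 1), (-2, 2)])
Fold: move[3]->L => LDLLUU (positions: [(0, 0), (-1, 0), (-1, -1), (-2, -1), (-3, -1), (-3, 0), (-3, 1)])
Fold: move[5]->R => LDLLUR (positions: [(0, 0), (-1, 0), (-1, -1), (-2, -1), (-3, -1), (-3, 0), (-2, 0)])

Answer: (0,0) (-1,0) (-1,-1) (-2,-1) (-3,-1) (-3,0) (-2,0)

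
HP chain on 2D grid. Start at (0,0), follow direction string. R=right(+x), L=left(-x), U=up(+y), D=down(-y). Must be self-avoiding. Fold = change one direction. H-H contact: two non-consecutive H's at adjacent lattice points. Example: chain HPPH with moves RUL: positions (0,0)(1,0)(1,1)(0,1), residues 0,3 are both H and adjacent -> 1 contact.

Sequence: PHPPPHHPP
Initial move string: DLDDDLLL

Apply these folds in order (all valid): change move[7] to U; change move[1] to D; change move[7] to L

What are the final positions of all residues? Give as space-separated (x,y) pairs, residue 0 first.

Answer: (0,0) (0,-1) (0,-2) (0,-3) (0,-4) (0,-5) (-1,-5) (-2,-5) (-3,-5)

Derivation:
Initial moves: DLDDDLLL
Fold: move[7]->U => DLDDDLLU (positions: [(0, 0), (0, -1), (-1, -1), (-1, -2), (-1, -3), (-1, -4), (-2, -4), (-3, -4), (-3, -3)])
Fold: move[1]->D => DDDDDLLU (positions: [(0, 0), (0, -1), (0, -2), (0, -3), (0, -4), (0, -5), (-1, -5), (-2, -5), (-2, -4)])
Fold: move[7]->L => DDDDDLLL (positions: [(0, 0), (0, -1), (0, -2), (0, -3), (0, -4), (0, -5), (-1, -5), (-2, -5), (-3, -5)])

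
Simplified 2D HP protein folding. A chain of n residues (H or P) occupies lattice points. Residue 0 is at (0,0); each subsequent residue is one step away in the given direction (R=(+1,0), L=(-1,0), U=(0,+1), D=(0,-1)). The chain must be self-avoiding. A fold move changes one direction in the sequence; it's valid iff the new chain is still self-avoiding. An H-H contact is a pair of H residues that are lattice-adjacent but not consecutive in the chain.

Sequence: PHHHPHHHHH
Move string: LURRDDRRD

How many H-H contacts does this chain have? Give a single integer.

Positions: [(0, 0), (-1, 0), (-1, 1), (0, 1), (1, 1), (1, 0), (1, -1), (2, -1), (3, -1), (3, -2)]
No H-H contacts found.

Answer: 0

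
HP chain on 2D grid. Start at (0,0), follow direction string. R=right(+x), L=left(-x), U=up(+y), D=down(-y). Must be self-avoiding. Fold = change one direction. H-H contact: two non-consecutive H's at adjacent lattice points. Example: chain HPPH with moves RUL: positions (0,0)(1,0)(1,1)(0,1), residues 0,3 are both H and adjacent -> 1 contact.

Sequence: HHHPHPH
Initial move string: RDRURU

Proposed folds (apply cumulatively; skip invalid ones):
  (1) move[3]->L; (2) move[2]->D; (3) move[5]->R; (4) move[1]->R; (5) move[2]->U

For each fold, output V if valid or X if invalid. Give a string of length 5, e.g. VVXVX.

Initial: RDRURU -> [(0, 0), (1, 0), (1, -1), (2, -1), (2, 0), (3, 0), (3, 1)]
Fold 1: move[3]->L => RDRLRU INVALID (collision), skipped
Fold 2: move[2]->D => RDDURU INVALID (collision), skipped
Fold 3: move[5]->R => RDRURR VALID
Fold 4: move[1]->R => RRRURR VALID
Fold 5: move[2]->U => RRUURR VALID

Answer: XXVVV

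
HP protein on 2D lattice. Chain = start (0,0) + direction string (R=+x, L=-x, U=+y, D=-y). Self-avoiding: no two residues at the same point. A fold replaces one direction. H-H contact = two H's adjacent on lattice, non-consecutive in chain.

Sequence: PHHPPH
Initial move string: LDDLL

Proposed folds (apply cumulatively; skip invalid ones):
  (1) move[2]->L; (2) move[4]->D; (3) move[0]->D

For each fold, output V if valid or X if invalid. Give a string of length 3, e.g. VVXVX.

Answer: VVV

Derivation:
Initial: LDDLL -> [(0, 0), (-1, 0), (-1, -1), (-1, -2), (-2, -2), (-3, -2)]
Fold 1: move[2]->L => LDLLL VALID
Fold 2: move[4]->D => LDLLD VALID
Fold 3: move[0]->D => DDLLD VALID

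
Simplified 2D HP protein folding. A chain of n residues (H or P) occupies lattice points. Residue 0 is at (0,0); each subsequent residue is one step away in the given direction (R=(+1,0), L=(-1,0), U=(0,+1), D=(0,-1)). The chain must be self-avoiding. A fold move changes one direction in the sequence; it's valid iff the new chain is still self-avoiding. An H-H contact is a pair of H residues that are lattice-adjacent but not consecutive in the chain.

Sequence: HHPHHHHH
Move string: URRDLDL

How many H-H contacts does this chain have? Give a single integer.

Answer: 2

Derivation:
Positions: [(0, 0), (0, 1), (1, 1), (2, 1), (2, 0), (1, 0), (1, -1), (0, -1)]
H-H contact: residue 0 @(0,0) - residue 5 @(1, 0)
H-H contact: residue 0 @(0,0) - residue 7 @(0, -1)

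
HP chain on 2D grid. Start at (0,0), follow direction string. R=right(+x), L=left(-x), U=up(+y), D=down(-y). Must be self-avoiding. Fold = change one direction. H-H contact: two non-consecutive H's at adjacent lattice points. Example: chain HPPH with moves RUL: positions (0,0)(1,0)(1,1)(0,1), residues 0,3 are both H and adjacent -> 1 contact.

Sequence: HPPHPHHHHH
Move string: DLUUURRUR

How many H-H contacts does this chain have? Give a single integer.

Positions: [(0, 0), (0, -1), (-1, -1), (-1, 0), (-1, 1), (-1, 2), (0, 2), (1, 2), (1, 3), (2, 3)]
H-H contact: residue 0 @(0,0) - residue 3 @(-1, 0)

Answer: 1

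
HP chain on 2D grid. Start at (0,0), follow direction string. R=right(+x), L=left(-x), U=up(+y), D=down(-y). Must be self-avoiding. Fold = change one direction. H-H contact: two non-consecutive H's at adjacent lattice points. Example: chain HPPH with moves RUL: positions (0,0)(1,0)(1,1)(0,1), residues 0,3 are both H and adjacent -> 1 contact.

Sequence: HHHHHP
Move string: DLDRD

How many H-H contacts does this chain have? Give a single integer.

Positions: [(0, 0), (0, -1), (-1, -1), (-1, -2), (0, -2), (0, -3)]
H-H contact: residue 1 @(0,-1) - residue 4 @(0, -2)

Answer: 1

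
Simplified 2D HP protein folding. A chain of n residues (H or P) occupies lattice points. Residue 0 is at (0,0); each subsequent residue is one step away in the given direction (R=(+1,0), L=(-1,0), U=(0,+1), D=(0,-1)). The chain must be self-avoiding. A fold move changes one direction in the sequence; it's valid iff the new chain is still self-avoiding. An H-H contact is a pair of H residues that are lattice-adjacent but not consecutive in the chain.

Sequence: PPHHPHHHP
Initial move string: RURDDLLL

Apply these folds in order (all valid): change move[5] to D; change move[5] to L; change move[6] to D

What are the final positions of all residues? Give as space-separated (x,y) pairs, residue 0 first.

Initial moves: RURDDLLL
Fold: move[5]->D => RURDDDLL (positions: [(0, 0), (1, 0), (1, 1), (2, 1), (2, 0), (2, -1), (2, -2), (1, -2), (0, -2)])
Fold: move[5]->L => RURDDLLL (positions: [(0, 0), (1, 0), (1, 1), (2, 1), (2, 0), (2, -1), (1, -1), (0, -1), (-1, -1)])
Fold: move[6]->D => RURDDLDL (positions: [(0, 0), (1, 0), (1, 1), (2, 1), (2, 0), (2, -1), (1, -1), (1, -2), (0, -2)])

Answer: (0,0) (1,0) (1,1) (2,1) (2,0) (2,-1) (1,-1) (1,-2) (0,-2)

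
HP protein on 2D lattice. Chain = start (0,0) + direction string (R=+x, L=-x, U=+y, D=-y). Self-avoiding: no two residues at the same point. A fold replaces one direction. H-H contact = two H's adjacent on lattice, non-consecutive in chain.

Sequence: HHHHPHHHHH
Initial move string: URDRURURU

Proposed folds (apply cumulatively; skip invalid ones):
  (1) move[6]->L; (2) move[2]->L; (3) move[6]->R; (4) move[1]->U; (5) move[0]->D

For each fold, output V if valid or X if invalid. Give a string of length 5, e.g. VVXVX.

Initial: URDRURURU -> [(0, 0), (0, 1), (1, 1), (1, 0), (2, 0), (2, 1), (3, 1), (3, 2), (4, 2), (4, 3)]
Fold 1: move[6]->L => URDRURLRU INVALID (collision), skipped
Fold 2: move[2]->L => URLRURURU INVALID (collision), skipped
Fold 3: move[6]->R => URDRURRRU VALID
Fold 4: move[1]->U => UUDRURRRU INVALID (collision), skipped
Fold 5: move[0]->D => DRDRURRRU VALID

Answer: XXVXV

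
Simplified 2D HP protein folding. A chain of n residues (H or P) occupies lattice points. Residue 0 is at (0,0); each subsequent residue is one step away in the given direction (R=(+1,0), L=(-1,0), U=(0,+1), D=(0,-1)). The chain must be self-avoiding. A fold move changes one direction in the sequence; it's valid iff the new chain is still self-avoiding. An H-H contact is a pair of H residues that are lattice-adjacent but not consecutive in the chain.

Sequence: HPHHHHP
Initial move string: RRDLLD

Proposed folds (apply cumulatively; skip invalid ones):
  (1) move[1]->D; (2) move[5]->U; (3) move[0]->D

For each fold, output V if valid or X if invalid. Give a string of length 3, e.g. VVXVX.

Answer: VVV

Derivation:
Initial: RRDLLD -> [(0, 0), (1, 0), (2, 0), (2, -1), (1, -1), (0, -1), (0, -2)]
Fold 1: move[1]->D => RDDLLD VALID
Fold 2: move[5]->U => RDDLLU VALID
Fold 3: move[0]->D => DDDLLU VALID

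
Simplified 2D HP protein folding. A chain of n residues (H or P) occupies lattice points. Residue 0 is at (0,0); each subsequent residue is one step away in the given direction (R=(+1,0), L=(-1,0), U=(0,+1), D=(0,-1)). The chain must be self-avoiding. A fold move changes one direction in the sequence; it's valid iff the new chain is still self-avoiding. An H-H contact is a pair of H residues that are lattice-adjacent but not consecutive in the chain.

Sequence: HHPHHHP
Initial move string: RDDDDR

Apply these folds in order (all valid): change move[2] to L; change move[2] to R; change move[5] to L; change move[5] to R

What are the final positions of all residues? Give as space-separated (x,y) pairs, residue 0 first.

Answer: (0,0) (1,0) (1,-1) (2,-1) (2,-2) (2,-3) (3,-3)

Derivation:
Initial moves: RDDDDR
Fold: move[2]->L => RDLDDR (positions: [(0, 0), (1, 0), (1, -1), (0, -1), (0, -2), (0, -3), (1, -3)])
Fold: move[2]->R => RDRDDR (positions: [(0, 0), (1, 0), (1, -1), (2, -1), (2, -2), (2, -3), (3, -3)])
Fold: move[5]->L => RDRDDL (positions: [(0, 0), (1, 0), (1, -1), (2, -1), (2, -2), (2, -3), (1, -3)])
Fold: move[5]->R => RDRDDR (positions: [(0, 0), (1, 0), (1, -1), (2, -1), (2, -2), (2, -3), (3, -3)])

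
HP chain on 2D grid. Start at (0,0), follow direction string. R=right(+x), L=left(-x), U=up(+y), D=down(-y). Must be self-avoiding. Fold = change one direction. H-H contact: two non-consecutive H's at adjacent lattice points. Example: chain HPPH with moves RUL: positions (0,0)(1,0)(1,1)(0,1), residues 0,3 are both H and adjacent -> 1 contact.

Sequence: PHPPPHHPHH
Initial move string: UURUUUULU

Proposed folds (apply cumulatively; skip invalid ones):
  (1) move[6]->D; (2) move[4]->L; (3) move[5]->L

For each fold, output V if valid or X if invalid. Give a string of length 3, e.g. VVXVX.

Answer: XVV

Derivation:
Initial: UURUUUULU -> [(0, 0), (0, 1), (0, 2), (1, 2), (1, 3), (1, 4), (1, 5), (1, 6), (0, 6), (0, 7)]
Fold 1: move[6]->D => UURUUUDLU INVALID (collision), skipped
Fold 2: move[4]->L => UURULUULU VALID
Fold 3: move[5]->L => UURULLULU VALID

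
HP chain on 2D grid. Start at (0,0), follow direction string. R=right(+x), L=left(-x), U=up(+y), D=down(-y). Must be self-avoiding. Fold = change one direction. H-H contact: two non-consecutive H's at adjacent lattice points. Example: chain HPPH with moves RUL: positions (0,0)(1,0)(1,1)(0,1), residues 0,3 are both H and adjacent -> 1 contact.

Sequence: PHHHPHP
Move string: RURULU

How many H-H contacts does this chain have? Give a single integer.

Positions: [(0, 0), (1, 0), (1, 1), (2, 1), (2, 2), (1, 2), (1, 3)]
H-H contact: residue 2 @(1,1) - residue 5 @(1, 2)

Answer: 1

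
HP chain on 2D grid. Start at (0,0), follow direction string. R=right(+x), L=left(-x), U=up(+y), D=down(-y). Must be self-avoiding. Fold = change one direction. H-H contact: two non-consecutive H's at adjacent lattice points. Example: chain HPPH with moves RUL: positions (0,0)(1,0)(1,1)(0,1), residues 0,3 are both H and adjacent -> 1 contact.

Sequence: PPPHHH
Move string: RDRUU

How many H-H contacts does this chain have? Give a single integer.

Answer: 0

Derivation:
Positions: [(0, 0), (1, 0), (1, -1), (2, -1), (2, 0), (2, 1)]
No H-H contacts found.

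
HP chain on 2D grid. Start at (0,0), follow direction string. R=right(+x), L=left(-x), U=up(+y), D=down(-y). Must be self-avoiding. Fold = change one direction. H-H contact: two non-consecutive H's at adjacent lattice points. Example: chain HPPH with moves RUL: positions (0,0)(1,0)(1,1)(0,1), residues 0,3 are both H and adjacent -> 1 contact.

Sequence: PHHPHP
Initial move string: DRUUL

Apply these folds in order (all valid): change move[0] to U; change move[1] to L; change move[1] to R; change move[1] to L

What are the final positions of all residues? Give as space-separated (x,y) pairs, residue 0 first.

Initial moves: DRUUL
Fold: move[0]->U => URUUL (positions: [(0, 0), (0, 1), (1, 1), (1, 2), (1, 3), (0, 3)])
Fold: move[1]->L => ULUUL (positions: [(0, 0), (0, 1), (-1, 1), (-1, 2), (-1, 3), (-2, 3)])
Fold: move[1]->R => URUUL (positions: [(0, 0), (0, 1), (1, 1), (1, 2), (1, 3), (0, 3)])
Fold: move[1]->L => ULUUL (positions: [(0, 0), (0, 1), (-1, 1), (-1, 2), (-1, 3), (-2, 3)])

Answer: (0,0) (0,1) (-1,1) (-1,2) (-1,3) (-2,3)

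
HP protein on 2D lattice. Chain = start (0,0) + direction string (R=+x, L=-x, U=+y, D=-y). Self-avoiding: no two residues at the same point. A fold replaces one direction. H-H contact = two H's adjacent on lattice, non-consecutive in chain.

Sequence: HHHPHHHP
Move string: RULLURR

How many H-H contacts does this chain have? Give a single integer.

Positions: [(0, 0), (1, 0), (1, 1), (0, 1), (-1, 1), (-1, 2), (0, 2), (1, 2)]
No H-H contacts found.

Answer: 0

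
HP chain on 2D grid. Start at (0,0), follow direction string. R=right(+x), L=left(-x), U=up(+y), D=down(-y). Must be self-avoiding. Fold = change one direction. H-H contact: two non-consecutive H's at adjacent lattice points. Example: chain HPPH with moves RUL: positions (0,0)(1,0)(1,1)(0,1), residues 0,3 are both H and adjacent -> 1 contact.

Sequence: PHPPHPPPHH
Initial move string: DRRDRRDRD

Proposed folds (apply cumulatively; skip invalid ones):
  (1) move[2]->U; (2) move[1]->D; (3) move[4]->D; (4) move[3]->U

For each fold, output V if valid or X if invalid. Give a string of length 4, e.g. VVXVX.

Answer: XVVX

Derivation:
Initial: DRRDRRDRD -> [(0, 0), (0, -1), (1, -1), (2, -1), (2, -2), (3, -2), (4, -2), (4, -3), (5, -3), (5, -4)]
Fold 1: move[2]->U => DRUDRRDRD INVALID (collision), skipped
Fold 2: move[1]->D => DDRDRRDRD VALID
Fold 3: move[4]->D => DDRDDRDRD VALID
Fold 4: move[3]->U => DDRUDRDRD INVALID (collision), skipped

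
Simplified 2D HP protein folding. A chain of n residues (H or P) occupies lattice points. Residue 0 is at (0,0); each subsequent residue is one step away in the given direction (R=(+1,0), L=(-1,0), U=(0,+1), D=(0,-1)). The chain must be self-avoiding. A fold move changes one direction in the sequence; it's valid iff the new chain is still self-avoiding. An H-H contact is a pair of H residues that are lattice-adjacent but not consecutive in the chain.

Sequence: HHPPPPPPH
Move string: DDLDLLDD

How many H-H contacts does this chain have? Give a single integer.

Positions: [(0, 0), (0, -1), (0, -2), (-1, -2), (-1, -3), (-2, -3), (-3, -3), (-3, -4), (-3, -5)]
No H-H contacts found.

Answer: 0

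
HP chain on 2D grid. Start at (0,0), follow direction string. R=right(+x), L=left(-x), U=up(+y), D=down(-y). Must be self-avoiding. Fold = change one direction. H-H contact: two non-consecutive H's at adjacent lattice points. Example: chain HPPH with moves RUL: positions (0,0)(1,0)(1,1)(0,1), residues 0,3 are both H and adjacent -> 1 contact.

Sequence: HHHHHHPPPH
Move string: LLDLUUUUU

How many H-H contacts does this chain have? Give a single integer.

Answer: 1

Derivation:
Positions: [(0, 0), (-1, 0), (-2, 0), (-2, -1), (-3, -1), (-3, 0), (-3, 1), (-3, 2), (-3, 3), (-3, 4)]
H-H contact: residue 2 @(-2,0) - residue 5 @(-3, 0)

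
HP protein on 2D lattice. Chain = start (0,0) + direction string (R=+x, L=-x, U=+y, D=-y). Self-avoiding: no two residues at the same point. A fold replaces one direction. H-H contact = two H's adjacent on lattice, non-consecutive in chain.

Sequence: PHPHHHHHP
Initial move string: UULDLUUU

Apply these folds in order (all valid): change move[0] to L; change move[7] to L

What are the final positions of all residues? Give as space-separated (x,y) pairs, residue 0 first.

Answer: (0,0) (-1,0) (-1,1) (-2,1) (-2,0) (-3,0) (-3,1) (-3,2) (-4,2)

Derivation:
Initial moves: UULDLUUU
Fold: move[0]->L => LULDLUUU (positions: [(0, 0), (-1, 0), (-1, 1), (-2, 1), (-2, 0), (-3, 0), (-3, 1), (-3, 2), (-3, 3)])
Fold: move[7]->L => LULDLUUL (positions: [(0, 0), (-1, 0), (-1, 1), (-2, 1), (-2, 0), (-3, 0), (-3, 1), (-3, 2), (-4, 2)])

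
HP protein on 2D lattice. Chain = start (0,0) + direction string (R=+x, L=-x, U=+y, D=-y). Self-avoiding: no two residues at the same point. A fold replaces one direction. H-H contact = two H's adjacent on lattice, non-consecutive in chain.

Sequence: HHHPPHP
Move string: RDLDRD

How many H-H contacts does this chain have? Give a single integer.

Answer: 1

Derivation:
Positions: [(0, 0), (1, 0), (1, -1), (0, -1), (0, -2), (1, -2), (1, -3)]
H-H contact: residue 2 @(1,-1) - residue 5 @(1, -2)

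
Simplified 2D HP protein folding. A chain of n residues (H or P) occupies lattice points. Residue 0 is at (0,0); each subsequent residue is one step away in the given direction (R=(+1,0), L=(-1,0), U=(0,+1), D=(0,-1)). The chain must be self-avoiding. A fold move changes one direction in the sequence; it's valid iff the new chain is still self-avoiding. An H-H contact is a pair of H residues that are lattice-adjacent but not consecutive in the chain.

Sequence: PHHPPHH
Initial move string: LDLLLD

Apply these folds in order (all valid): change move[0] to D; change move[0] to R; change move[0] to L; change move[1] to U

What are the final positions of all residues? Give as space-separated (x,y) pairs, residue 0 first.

Initial moves: LDLLLD
Fold: move[0]->D => DDLLLD (positions: [(0, 0), (0, -1), (0, -2), (-1, -2), (-2, -2), (-3, -2), (-3, -3)])
Fold: move[0]->R => RDLLLD (positions: [(0, 0), (1, 0), (1, -1), (0, -1), (-1, -1), (-2, -1), (-2, -2)])
Fold: move[0]->L => LDLLLD (positions: [(0, 0), (-1, 0), (-1, -1), (-2, -1), (-3, -1), (-4, -1), (-4, -2)])
Fold: move[1]->U => LULLLD (positions: [(0, 0), (-1, 0), (-1, 1), (-2, 1), (-3, 1), (-4, 1), (-4, 0)])

Answer: (0,0) (-1,0) (-1,1) (-2,1) (-3,1) (-4,1) (-4,0)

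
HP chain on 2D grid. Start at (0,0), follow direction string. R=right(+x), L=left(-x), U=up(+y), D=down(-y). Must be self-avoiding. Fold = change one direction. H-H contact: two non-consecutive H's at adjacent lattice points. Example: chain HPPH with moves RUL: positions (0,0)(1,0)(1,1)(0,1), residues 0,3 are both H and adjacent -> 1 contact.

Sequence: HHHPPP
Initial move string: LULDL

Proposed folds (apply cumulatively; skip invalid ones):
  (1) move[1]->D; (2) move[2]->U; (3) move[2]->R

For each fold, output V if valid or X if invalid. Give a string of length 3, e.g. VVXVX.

Initial: LULDL -> [(0, 0), (-1, 0), (-1, 1), (-2, 1), (-2, 0), (-3, 0)]
Fold 1: move[1]->D => LDLDL VALID
Fold 2: move[2]->U => LDUDL INVALID (collision), skipped
Fold 3: move[2]->R => LDRDL VALID

Answer: VXV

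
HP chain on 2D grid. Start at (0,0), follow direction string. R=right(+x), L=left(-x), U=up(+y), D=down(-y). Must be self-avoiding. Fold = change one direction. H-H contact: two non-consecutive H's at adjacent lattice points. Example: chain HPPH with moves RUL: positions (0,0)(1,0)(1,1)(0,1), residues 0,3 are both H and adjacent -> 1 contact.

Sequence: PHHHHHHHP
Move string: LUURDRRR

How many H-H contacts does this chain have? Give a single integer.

Answer: 1

Derivation:
Positions: [(0, 0), (-1, 0), (-1, 1), (-1, 2), (0, 2), (0, 1), (1, 1), (2, 1), (3, 1)]
H-H contact: residue 2 @(-1,1) - residue 5 @(0, 1)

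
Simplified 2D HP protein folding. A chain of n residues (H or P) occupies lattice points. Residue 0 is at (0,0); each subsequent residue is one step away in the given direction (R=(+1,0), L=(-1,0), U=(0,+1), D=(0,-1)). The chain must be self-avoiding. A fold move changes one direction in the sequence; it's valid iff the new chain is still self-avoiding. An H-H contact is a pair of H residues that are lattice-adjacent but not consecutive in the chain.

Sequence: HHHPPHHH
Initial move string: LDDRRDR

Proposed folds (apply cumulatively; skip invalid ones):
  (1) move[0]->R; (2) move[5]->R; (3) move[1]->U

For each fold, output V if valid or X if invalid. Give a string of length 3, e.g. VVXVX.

Answer: VVX

Derivation:
Initial: LDDRRDR -> [(0, 0), (-1, 0), (-1, -1), (-1, -2), (0, -2), (1, -2), (1, -3), (2, -3)]
Fold 1: move[0]->R => RDDRRDR VALID
Fold 2: move[5]->R => RDDRRRR VALID
Fold 3: move[1]->U => RUDRRRR INVALID (collision), skipped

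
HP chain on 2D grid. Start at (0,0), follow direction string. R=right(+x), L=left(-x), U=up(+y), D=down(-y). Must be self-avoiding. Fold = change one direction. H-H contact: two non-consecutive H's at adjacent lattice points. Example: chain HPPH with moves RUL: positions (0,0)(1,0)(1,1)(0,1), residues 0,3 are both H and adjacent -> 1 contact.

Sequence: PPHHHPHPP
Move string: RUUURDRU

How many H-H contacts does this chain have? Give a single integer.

Answer: 1

Derivation:
Positions: [(0, 0), (1, 0), (1, 1), (1, 2), (1, 3), (2, 3), (2, 2), (3, 2), (3, 3)]
H-H contact: residue 3 @(1,2) - residue 6 @(2, 2)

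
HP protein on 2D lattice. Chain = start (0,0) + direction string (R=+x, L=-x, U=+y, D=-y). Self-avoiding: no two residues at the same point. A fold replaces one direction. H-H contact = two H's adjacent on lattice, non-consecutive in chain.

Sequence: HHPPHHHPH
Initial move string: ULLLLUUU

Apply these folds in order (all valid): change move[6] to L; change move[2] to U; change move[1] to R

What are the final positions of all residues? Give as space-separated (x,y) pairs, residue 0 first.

Answer: (0,0) (0,1) (1,1) (1,2) (0,2) (-1,2) (-1,3) (-2,3) (-2,4)

Derivation:
Initial moves: ULLLLUUU
Fold: move[6]->L => ULLLLULU (positions: [(0, 0), (0, 1), (-1, 1), (-2, 1), (-3, 1), (-4, 1), (-4, 2), (-5, 2), (-5, 3)])
Fold: move[2]->U => ULULLULU (positions: [(0, 0), (0, 1), (-1, 1), (-1, 2), (-2, 2), (-3, 2), (-3, 3), (-4, 3), (-4, 4)])
Fold: move[1]->R => URULLULU (positions: [(0, 0), (0, 1), (1, 1), (1, 2), (0, 2), (-1, 2), (-1, 3), (-2, 3), (-2, 4)])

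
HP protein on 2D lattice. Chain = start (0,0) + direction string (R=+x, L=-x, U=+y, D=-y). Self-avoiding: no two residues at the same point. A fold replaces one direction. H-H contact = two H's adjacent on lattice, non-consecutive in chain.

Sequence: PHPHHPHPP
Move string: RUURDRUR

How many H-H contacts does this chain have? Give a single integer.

Positions: [(0, 0), (1, 0), (1, 1), (1, 2), (2, 2), (2, 1), (3, 1), (3, 2), (4, 2)]
No H-H contacts found.

Answer: 0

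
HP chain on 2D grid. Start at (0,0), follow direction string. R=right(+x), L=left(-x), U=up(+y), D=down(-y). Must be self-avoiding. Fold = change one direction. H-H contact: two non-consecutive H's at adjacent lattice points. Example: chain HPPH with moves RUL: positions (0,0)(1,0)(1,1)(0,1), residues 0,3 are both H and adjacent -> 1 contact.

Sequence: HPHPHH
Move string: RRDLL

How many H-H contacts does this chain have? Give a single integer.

Answer: 1

Derivation:
Positions: [(0, 0), (1, 0), (2, 0), (2, -1), (1, -1), (0, -1)]
H-H contact: residue 0 @(0,0) - residue 5 @(0, -1)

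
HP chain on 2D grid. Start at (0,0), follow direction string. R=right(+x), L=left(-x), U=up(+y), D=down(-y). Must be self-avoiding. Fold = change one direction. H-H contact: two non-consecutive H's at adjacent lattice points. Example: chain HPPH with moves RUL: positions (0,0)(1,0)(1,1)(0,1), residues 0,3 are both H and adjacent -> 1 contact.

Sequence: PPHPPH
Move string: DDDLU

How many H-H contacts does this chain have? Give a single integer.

Positions: [(0, 0), (0, -1), (0, -2), (0, -3), (-1, -3), (-1, -2)]
H-H contact: residue 2 @(0,-2) - residue 5 @(-1, -2)

Answer: 1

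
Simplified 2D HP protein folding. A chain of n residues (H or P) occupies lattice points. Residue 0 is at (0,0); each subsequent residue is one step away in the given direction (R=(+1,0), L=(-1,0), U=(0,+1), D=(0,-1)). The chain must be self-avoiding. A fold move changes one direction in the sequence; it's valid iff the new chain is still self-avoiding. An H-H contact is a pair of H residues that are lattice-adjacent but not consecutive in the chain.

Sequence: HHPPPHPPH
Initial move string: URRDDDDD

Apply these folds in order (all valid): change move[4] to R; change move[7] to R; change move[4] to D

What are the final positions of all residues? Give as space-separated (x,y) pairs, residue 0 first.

Answer: (0,0) (0,1) (1,1) (2,1) (2,0) (2,-1) (2,-2) (2,-3) (3,-3)

Derivation:
Initial moves: URRDDDDD
Fold: move[4]->R => URRDRDDD (positions: [(0, 0), (0, 1), (1, 1), (2, 1), (2, 0), (3, 0), (3, -1), (3, -2), (3, -3)])
Fold: move[7]->R => URRDRDDR (positions: [(0, 0), (0, 1), (1, 1), (2, 1), (2, 0), (3, 0), (3, -1), (3, -2), (4, -2)])
Fold: move[4]->D => URRDDDDR (positions: [(0, 0), (0, 1), (1, 1), (2, 1), (2, 0), (2, -1), (2, -2), (2, -3), (3, -3)])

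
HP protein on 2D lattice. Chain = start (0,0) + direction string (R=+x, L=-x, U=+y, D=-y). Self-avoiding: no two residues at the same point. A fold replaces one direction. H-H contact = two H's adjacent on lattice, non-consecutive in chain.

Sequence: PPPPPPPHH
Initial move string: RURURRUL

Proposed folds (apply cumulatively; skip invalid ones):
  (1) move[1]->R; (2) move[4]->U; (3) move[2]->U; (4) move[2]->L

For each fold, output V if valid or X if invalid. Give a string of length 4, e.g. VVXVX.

Answer: VVVX

Derivation:
Initial: RURURRUL -> [(0, 0), (1, 0), (1, 1), (2, 1), (2, 2), (3, 2), (4, 2), (4, 3), (3, 3)]
Fold 1: move[1]->R => RRRURRUL VALID
Fold 2: move[4]->U => RRRUURUL VALID
Fold 3: move[2]->U => RRUUURUL VALID
Fold 4: move[2]->L => RRLUURUL INVALID (collision), skipped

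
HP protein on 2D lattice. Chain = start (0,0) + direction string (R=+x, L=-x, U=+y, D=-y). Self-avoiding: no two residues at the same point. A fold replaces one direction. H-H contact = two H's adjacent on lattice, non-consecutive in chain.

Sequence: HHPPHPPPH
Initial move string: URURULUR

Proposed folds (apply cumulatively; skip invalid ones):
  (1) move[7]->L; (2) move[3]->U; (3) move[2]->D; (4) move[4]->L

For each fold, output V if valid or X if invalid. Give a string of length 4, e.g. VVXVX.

Answer: VVXV

Derivation:
Initial: URURULUR -> [(0, 0), (0, 1), (1, 1), (1, 2), (2, 2), (2, 3), (1, 3), (1, 4), (2, 4)]
Fold 1: move[7]->L => URURULUL VALID
Fold 2: move[3]->U => URUUULUL VALID
Fold 3: move[2]->D => URDUULUL INVALID (collision), skipped
Fold 4: move[4]->L => URUULLUL VALID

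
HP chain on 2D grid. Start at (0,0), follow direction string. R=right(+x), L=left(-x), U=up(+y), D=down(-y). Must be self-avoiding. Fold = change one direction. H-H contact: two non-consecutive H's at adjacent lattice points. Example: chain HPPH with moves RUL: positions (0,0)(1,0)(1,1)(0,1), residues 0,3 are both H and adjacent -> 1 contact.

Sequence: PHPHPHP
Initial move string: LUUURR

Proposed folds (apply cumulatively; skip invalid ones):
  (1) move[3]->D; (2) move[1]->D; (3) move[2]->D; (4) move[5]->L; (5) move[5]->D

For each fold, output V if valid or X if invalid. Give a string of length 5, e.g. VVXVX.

Initial: LUUURR -> [(0, 0), (-1, 0), (-1, 1), (-1, 2), (-1, 3), (0, 3), (1, 3)]
Fold 1: move[3]->D => LUUDRR INVALID (collision), skipped
Fold 2: move[1]->D => LDUURR INVALID (collision), skipped
Fold 3: move[2]->D => LUDURR INVALID (collision), skipped
Fold 4: move[5]->L => LUUURL INVALID (collision), skipped
Fold 5: move[5]->D => LUUURD VALID

Answer: XXXXV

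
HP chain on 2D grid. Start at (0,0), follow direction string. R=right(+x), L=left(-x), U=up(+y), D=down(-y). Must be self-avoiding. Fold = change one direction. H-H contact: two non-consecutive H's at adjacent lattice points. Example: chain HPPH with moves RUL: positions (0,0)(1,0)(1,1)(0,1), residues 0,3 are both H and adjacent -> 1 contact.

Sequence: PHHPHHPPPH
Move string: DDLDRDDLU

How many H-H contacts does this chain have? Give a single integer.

Answer: 2

Derivation:
Positions: [(0, 0), (0, -1), (0, -2), (-1, -2), (-1, -3), (0, -3), (0, -4), (0, -5), (-1, -5), (-1, -4)]
H-H contact: residue 2 @(0,-2) - residue 5 @(0, -3)
H-H contact: residue 4 @(-1,-3) - residue 9 @(-1, -4)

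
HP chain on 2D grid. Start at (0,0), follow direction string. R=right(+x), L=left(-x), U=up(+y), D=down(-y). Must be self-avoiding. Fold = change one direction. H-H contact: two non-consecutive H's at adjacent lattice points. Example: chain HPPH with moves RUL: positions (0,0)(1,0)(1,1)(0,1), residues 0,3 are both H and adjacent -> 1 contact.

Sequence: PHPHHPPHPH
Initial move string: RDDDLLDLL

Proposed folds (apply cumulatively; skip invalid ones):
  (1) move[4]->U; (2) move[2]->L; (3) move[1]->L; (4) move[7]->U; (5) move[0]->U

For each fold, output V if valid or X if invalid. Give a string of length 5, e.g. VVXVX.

Answer: XVXXX

Derivation:
Initial: RDDDLLDLL -> [(0, 0), (1, 0), (1, -1), (1, -2), (1, -3), (0, -3), (-1, -3), (-1, -4), (-2, -4), (-3, -4)]
Fold 1: move[4]->U => RDDDULDLL INVALID (collision), skipped
Fold 2: move[2]->L => RDLDLLDLL VALID
Fold 3: move[1]->L => RLLDLLDLL INVALID (collision), skipped
Fold 4: move[7]->U => RDLDLLDUL INVALID (collision), skipped
Fold 5: move[0]->U => UDLDLLDLL INVALID (collision), skipped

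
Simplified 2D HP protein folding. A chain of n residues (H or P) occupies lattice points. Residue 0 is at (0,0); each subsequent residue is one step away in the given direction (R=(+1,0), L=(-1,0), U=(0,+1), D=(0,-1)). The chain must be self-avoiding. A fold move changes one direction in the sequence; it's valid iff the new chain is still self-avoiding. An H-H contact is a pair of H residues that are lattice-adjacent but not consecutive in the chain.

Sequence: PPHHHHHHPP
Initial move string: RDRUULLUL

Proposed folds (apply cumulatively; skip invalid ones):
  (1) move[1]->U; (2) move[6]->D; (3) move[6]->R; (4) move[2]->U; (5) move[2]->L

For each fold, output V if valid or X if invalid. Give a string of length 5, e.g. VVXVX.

Initial: RDRUULLUL -> [(0, 0), (1, 0), (1, -1), (2, -1), (2, 0), (2, 1), (1, 1), (0, 1), (0, 2), (-1, 2)]
Fold 1: move[1]->U => RURUULLUL VALID
Fold 2: move[6]->D => RURUULDUL INVALID (collision), skipped
Fold 3: move[6]->R => RURUULRUL INVALID (collision), skipped
Fold 4: move[2]->U => RUUUULLUL VALID
Fold 5: move[2]->L => RULUULLUL VALID

Answer: VXXVV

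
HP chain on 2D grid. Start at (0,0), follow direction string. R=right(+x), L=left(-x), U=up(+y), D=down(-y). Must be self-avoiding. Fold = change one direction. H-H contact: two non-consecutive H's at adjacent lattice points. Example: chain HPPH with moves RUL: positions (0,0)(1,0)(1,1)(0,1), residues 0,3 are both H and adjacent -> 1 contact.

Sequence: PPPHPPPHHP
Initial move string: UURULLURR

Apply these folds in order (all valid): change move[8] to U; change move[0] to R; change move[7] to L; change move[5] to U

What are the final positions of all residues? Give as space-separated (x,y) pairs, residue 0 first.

Initial moves: UURULLURR
Fold: move[8]->U => UURULLURU (positions: [(0, 0), (0, 1), (0, 2), (1, 2), (1, 3), (0, 3), (-1, 3), (-1, 4), (0, 4), (0, 5)])
Fold: move[0]->R => RURULLURU (positions: [(0, 0), (1, 0), (1, 1), (2, 1), (2, 2), (1, 2), (0, 2), (0, 3), (1, 3), (1, 4)])
Fold: move[7]->L => RURULLULU (positions: [(0, 0), (1, 0), (1, 1), (2, 1), (2, 2), (1, 2), (0, 2), (0, 3), (-1, 3), (-1, 4)])
Fold: move[5]->U => RURULUULU (positions: [(0, 0), (1, 0), (1, 1), (2, 1), (2, 2), (1, 2), (1, 3), (1, 4), (0, 4), (0, 5)])

Answer: (0,0) (1,0) (1,1) (2,1) (2,2) (1,2) (1,3) (1,4) (0,4) (0,5)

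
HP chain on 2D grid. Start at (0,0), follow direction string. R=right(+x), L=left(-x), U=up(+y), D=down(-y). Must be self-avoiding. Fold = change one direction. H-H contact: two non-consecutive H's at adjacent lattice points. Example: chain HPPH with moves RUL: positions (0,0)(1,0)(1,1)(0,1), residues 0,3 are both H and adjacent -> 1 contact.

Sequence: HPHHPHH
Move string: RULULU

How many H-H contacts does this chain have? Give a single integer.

Answer: 1

Derivation:
Positions: [(0, 0), (1, 0), (1, 1), (0, 1), (0, 2), (-1, 2), (-1, 3)]
H-H contact: residue 0 @(0,0) - residue 3 @(0, 1)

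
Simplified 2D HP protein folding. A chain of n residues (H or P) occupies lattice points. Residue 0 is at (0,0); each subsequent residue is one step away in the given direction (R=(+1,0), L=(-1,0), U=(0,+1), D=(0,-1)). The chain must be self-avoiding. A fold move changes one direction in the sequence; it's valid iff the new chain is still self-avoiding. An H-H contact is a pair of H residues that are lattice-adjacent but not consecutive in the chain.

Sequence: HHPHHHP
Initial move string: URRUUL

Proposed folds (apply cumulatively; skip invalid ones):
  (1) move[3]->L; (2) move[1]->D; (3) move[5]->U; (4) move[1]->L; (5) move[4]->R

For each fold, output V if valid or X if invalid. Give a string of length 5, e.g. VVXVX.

Initial: URRUUL -> [(0, 0), (0, 1), (1, 1), (2, 1), (2, 2), (2, 3), (1, 3)]
Fold 1: move[3]->L => URRLUL INVALID (collision), skipped
Fold 2: move[1]->D => UDRUUL INVALID (collision), skipped
Fold 3: move[5]->U => URRUUU VALID
Fold 4: move[1]->L => ULRUUU INVALID (collision), skipped
Fold 5: move[4]->R => URRURU VALID

Answer: XXVXV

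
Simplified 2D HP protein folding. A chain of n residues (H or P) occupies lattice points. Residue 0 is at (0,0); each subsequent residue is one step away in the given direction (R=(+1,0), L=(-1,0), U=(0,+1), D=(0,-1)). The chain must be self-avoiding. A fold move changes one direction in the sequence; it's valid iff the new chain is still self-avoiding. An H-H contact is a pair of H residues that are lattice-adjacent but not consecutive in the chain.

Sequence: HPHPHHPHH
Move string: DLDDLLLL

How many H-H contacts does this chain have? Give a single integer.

Positions: [(0, 0), (0, -1), (-1, -1), (-1, -2), (-1, -3), (-2, -3), (-3, -3), (-4, -3), (-5, -3)]
No H-H contacts found.

Answer: 0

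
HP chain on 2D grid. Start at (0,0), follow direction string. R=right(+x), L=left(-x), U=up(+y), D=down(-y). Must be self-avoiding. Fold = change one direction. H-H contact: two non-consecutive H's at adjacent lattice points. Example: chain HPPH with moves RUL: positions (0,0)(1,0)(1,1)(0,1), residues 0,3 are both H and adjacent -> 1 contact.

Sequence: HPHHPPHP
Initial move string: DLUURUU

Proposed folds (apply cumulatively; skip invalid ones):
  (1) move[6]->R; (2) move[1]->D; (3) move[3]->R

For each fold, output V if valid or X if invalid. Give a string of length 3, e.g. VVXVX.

Answer: VXX

Derivation:
Initial: DLUURUU -> [(0, 0), (0, -1), (-1, -1), (-1, 0), (-1, 1), (0, 1), (0, 2), (0, 3)]
Fold 1: move[6]->R => DLUURUR VALID
Fold 2: move[1]->D => DDUURUR INVALID (collision), skipped
Fold 3: move[3]->R => DLURRUR INVALID (collision), skipped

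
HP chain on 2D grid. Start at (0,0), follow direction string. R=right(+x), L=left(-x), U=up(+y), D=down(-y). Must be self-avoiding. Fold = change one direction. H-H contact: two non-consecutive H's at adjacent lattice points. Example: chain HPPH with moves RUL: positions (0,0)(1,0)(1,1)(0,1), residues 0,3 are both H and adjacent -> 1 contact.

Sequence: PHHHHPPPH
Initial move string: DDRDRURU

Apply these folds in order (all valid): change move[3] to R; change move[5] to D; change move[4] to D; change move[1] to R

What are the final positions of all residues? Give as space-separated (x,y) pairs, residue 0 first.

Answer: (0,0) (0,-1) (1,-1) (2,-1) (3,-1) (3,-2) (3,-3) (4,-3) (4,-2)

Derivation:
Initial moves: DDRDRURU
Fold: move[3]->R => DDRRRURU (positions: [(0, 0), (0, -1), (0, -2), (1, -2), (2, -2), (3, -2), (3, -1), (4, -1), (4, 0)])
Fold: move[5]->D => DDRRRDRU (positions: [(0, 0), (0, -1), (0, -2), (1, -2), (2, -2), (3, -2), (3, -3), (4, -3), (4, -2)])
Fold: move[4]->D => DDRRDDRU (positions: [(0, 0), (0, -1), (0, -2), (1, -2), (2, -2), (2, -3), (2, -4), (3, -4), (3, -3)])
Fold: move[1]->R => DRRRDDRU (positions: [(0, 0), (0, -1), (1, -1), (2, -1), (3, -1), (3, -2), (3, -3), (4, -3), (4, -2)])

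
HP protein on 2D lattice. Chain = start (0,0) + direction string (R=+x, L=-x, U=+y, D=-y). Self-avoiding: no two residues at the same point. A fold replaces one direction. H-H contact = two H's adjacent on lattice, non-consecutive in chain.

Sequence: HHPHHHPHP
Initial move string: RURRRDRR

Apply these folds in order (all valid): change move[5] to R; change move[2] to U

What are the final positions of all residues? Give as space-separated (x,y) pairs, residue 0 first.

Answer: (0,0) (1,0) (1,1) (1,2) (2,2) (3,2) (4,2) (5,2) (6,2)

Derivation:
Initial moves: RURRRDRR
Fold: move[5]->R => RURRRRRR (positions: [(0, 0), (1, 0), (1, 1), (2, 1), (3, 1), (4, 1), (5, 1), (6, 1), (7, 1)])
Fold: move[2]->U => RUURRRRR (positions: [(0, 0), (1, 0), (1, 1), (1, 2), (2, 2), (3, 2), (4, 2), (5, 2), (6, 2)])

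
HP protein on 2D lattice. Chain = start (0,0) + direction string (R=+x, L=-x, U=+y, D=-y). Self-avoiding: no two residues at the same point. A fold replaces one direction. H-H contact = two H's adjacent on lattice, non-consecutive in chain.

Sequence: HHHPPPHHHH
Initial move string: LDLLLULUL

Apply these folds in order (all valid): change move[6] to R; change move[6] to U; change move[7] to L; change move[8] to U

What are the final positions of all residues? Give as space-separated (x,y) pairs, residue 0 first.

Answer: (0,0) (-1,0) (-1,-1) (-2,-1) (-3,-1) (-4,-1) (-4,0) (-4,1) (-5,1) (-5,2)

Derivation:
Initial moves: LDLLLULUL
Fold: move[6]->R => LDLLLURUL (positions: [(0, 0), (-1, 0), (-1, -1), (-2, -1), (-3, -1), (-4, -1), (-4, 0), (-3, 0), (-3, 1), (-4, 1)])
Fold: move[6]->U => LDLLLUUUL (positions: [(0, 0), (-1, 0), (-1, -1), (-2, -1), (-3, -1), (-4, -1), (-4, 0), (-4, 1), (-4, 2), (-5, 2)])
Fold: move[7]->L => LDLLLUULL (positions: [(0, 0), (-1, 0), (-1, -1), (-2, -1), (-3, -1), (-4, -1), (-4, 0), (-4, 1), (-5, 1), (-6, 1)])
Fold: move[8]->U => LDLLLUULU (positions: [(0, 0), (-1, 0), (-1, -1), (-2, -1), (-3, -1), (-4, -1), (-4, 0), (-4, 1), (-5, 1), (-5, 2)])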